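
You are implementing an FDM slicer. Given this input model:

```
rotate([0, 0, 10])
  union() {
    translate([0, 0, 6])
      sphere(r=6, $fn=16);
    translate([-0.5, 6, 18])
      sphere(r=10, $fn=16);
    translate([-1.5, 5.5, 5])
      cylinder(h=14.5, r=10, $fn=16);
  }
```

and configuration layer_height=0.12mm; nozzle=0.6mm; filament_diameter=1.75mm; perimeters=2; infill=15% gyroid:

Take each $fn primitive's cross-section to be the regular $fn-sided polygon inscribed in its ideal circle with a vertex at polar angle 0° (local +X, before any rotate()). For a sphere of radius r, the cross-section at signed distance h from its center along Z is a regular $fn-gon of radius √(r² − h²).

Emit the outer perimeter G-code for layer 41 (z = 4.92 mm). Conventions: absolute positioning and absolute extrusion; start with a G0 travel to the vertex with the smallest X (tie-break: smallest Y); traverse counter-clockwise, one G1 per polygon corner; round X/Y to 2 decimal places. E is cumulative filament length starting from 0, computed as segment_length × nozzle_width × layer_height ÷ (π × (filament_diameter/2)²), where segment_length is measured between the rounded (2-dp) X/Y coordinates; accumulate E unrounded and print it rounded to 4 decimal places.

G0 X-5.81 Y-1.02 Z4.92
G1 X-4.98 Y-3.17 E0.0690
G1 X-3.39 Y-4.83 E0.1378
G1 X-1.28 Y-5.76 E0.2068
G1 X1.02 Y-5.81 E0.2757
G1 X3.17 Y-4.98 E0.3447
G1 X4.83 Y-3.39 E0.4135
G1 X5.76 Y-1.28 E0.4825
G1 X5.81 Y1.02 E0.5514
G1 X4.98 Y3.17 E0.6204
G1 X3.39 Y4.83 E0.6892
G1 X1.28 Y5.76 E0.7582
G1 X-1.02 Y5.81 E0.8271
G1 X-3.17 Y4.98 E0.8960
G1 X-4.83 Y3.39 E0.9648
G1 X-5.76 Y1.28 E1.0339
G1 X-5.81 Y-1.02 E1.1027

At z = 4.92 mm: the r=6 sphere slices to a regular 16-gon of circumradius 5.902 (√(r²−h²) with h=1.08 from center); the sphere at (-0.5, 6) does not reach this height (|z−center|=13.080 > r=10); the cylinder at (-1.5, 5.5) is not intersected at this z (z outside [5, 19.5]); Combining (union): only the r=6 sphere is present, so the union is just that shape — 1 connected region; (whole slice rotated 10° about Z — lengths, areas and connectivity unchanged). The outline is a single polygon with 16 vertices. Extrusion per mm of travel: 0.6 × 0.12 / (π × 0.875²) = 0.029934. Accumulating E over each segment gives final E = 1.1027.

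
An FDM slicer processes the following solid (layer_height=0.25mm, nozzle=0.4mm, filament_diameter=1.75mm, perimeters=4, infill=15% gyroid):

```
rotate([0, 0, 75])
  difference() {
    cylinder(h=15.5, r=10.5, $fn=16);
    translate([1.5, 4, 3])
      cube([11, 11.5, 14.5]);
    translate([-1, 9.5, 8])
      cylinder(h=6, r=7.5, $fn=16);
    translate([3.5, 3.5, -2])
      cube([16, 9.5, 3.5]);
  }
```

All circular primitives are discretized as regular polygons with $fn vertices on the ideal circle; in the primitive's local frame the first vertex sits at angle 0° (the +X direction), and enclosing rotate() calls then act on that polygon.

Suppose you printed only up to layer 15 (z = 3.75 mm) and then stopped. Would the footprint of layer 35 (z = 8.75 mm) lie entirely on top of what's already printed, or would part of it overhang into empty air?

entirely on top

Compare the two slices. At z = 3.75: the r=10.5 cylinder contributes a regular 16-gon of circumradius 10.5 (area = (16/2)·10.500²·sin(360°/16) = 337.53 mm²); the cube at (1.5, 4) is present — its section is the full 11×11.5 rectangle (area 126.50 mm²); the cylinder at (-1, 9.5) does not reach this height (z outside [8, 14]); the cube at (3.5, 3.5) is absent (z outside [-2, 1.5]); Subtracting the remaining from the first: starting from the r=10.5 cylinder (337.53 mm²), the 11×11.5 cube at (1.5, 4) partially overlaps it — only the 34.45 mm² overlap (of its 126.50 mm²) is removed, clipping the outline — area = 303.08 mm²; (rotated 75° about Z; rotation is an isometry so areas/perimeters/island counts are preserved). At z = 8.75: the r=10.5 cylinder gives a regular 16-gon of circumradius 10.5 (constant along its height) (area = (16/2)·10.500²·sin(360°/16) = 337.53 mm²); the cube at (1.5, 4) is present — its section is the full 11×11.5 rectangle (area 126.50 mm²); the cylinder at (-1, 9.5): section is a regular 16-gon, circumradius r=7.5 (area = (16/2)·7.500²·sin(360°/16) = 172.21 mm²); the cube at (3.5, 3.5) is not intersected at this z (z outside [-2, 1.5]); After the difference (first − rest): starting from the r=10.5 cylinder (337.53 mm²), the 11×11.5 cube at (1.5, 4) partially overlaps it — only the 34.45 mm² overlap (of its 126.50 mm²) is removed, clipping the outline; the r=7.5 cylinder at (-1, 9.5) partially overlaps it — only the 61.69 mm² overlap (of its 172.21 mm²) is removed, clipping the outline — area = 241.39 mm²; (whole slice rotated 75° about Z — lengths, areas and connectivity unchanged). Checking containment: the cross-section at z = 8.75 is a subset of the cross-section at z = 3.75.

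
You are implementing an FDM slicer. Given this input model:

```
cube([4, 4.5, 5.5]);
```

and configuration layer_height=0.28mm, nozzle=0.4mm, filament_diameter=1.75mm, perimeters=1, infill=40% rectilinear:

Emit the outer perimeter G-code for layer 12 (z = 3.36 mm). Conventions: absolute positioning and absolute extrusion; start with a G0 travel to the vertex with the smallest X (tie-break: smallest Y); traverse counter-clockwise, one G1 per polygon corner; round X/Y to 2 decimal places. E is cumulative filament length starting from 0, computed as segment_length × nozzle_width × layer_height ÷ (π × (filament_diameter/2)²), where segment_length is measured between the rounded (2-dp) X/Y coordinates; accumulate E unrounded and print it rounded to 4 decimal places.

At z = 3.36 mm: the cube is present — its section is the full 4×4.5 rectangle. The outline is a single polygon with 4 vertices. Extrusion per mm of travel: 0.4 × 0.28 / (π × 0.875²) = 0.046564. Accumulating E over each segment gives final E = 0.7916.

G0 X0.00 Y0.00 Z3.36
G1 X4.00 Y0.00 E0.1863
G1 X4.00 Y4.50 E0.3958
G1 X0.00 Y4.50 E0.5821
G1 X0.00 Y0.00 E0.7916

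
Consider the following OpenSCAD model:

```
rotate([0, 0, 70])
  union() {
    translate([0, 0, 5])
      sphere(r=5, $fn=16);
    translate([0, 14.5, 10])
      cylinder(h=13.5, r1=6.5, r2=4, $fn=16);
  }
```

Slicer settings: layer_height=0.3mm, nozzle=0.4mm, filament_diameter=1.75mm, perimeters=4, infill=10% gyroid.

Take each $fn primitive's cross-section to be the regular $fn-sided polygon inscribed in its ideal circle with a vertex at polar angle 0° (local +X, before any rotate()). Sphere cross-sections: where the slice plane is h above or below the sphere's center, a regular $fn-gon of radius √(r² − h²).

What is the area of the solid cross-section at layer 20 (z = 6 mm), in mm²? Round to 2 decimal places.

73.48 mm²

At z = 6 mm: the sphere: section is a regular 16-gon, circumradius = √(r²−h²) = √(5²−1²) = 4.899 (area = (16/2)·4.899²·sin(360°/16) = 73.48 mm²); the cone at (0, 14.5) is absent (z outside [10, 23.5]); Taking the union: only the r=5 sphere is present, so the union is just that shape — area = 73.48 mm²; (whole slice rotated 70° about Z — lengths, areas and connectivity unchanged). Overall, the cross-section is a single solid region. Net area = 73.48 mm².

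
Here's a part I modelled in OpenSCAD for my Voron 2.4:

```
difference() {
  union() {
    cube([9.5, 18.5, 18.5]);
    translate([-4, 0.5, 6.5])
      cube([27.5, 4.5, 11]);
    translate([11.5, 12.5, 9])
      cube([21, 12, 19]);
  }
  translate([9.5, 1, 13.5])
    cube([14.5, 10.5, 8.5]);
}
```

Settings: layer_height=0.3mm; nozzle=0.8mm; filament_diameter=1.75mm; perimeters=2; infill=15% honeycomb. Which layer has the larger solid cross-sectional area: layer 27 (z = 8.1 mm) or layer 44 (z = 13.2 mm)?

Layer 27 (z = 8.1): the cube is present — its section is the full 9.5×18.5 rectangle (area 175.75 mm²); the cube at (-4, 0.5) (footprint 27.5×4.5) is included at this height (area 123.75 mm²); the cube at (11.5, 12.5) is absent (z outside [9, 28]); Merging all regions: the regions partially overlap — summed areas 299.50 mm² minus the doubly-counted overlap 42.75 mm² gives 256.75 mm² — area = 256.75 mm²; the cube at (9.5, 1) is not intersected at this z (z outside [13.5, 22]); Taking the first minus the rest: none of the subtracted shapes is present at this height, so that combined region is unchanged — area = 256.75 mm². So its area = 256.75 mm². Layer 44 (z = 13.2): the cube is present — its section is the full 9.5×18.5 rectangle (area 175.75 mm²); the cube at (-4, 0.5) (footprint 27.5×4.5) is included at this height (area 123.75 mm²); the 21×12 cube at (11.5, 12.5) contributes its full rectangle (area 252.00 mm²); Taking the union: the regions partially overlap — summed areas 551.50 mm² minus the doubly-counted overlap 42.75 mm² gives 508.75 mm² — area = 508.75 mm²; the cube at (9.5, 1) does not reach this height (z outside [13.5, 22]); After the difference (first − rest): none of the subtracted shapes is present at this height, so that combined region is unchanged — area = 508.75 mm². So its area = 508.75 mm². Layer 44 is larger (508.75 vs 256.75 mm²).

layer 44 (z = 13.2 mm)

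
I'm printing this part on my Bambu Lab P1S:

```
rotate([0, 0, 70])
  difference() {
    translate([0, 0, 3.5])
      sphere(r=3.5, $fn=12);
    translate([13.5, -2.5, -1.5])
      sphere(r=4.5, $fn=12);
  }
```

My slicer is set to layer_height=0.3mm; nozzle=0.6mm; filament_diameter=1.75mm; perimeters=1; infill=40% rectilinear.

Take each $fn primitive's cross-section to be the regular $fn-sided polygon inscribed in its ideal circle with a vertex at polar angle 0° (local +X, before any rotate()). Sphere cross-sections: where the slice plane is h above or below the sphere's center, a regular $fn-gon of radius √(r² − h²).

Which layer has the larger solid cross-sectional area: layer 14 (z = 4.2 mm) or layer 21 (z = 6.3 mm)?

Layer 14 (z = 4.2): the r=3.5 sphere slices to a regular 12-gon of circumradius 3.429 (√(r²−h²) with h=0.7 from center) (area = (12/2)·3.429²·sin(360°/12) = 35.28 mm²); the sphere at (13.5, -2.5) is absent (|z−center|=5.700 > r=4.5); Subtracting the remaining from the first: none of the subtracted shapes is present at this height, so the r=3.5 sphere is unchanged — area = 35.28 mm²; (rotated 70° about Z; rotation is an isometry so areas/perimeters/island counts are preserved). So its area = 35.28 mm². Layer 21 (z = 6.3): the r=3.5 sphere slices to a regular 12-gon of circumradius 2.100 (√(r²−h²) with h=2.8 from center) (area = (12/2)·2.100²·sin(360°/12) = 13.23 mm²); the sphere at (13.5, -2.5) is absent (|z−center|=7.800 > r=4.5); After the difference (first − rest): none of the subtracted shapes is present at this height, so the r=3.5 sphere is unchanged — area = 13.23 mm²; (whole slice rotated 70° about Z — lengths, areas and connectivity unchanged). So its area = 13.23 mm². Layer 14 is larger (35.28 vs 13.23 mm²).

layer 14 (z = 4.2 mm)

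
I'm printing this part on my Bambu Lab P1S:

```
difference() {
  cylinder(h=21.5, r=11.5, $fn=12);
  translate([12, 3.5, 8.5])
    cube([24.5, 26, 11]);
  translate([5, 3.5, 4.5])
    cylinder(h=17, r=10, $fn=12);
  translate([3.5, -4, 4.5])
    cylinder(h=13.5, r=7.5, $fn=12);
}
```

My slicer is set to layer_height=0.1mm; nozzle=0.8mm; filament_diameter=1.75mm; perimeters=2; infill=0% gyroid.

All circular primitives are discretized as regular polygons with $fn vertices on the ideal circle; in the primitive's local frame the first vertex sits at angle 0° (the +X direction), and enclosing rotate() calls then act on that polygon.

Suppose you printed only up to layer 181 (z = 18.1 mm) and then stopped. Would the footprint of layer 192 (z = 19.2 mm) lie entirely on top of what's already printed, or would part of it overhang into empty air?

entirely on top

Compare the two slices. At z = 18.1: the r=11.5 cylinder gives a regular 12-gon of circumradius 11.5 (constant along its height) (area = (12/2)·11.500²·sin(360°/12) = 396.75 mm²); the cube at (12, 3.5) (footprint 24.5×26) is included at this height (area 637.00 mm²); the r=10 cylinder at (5, 3.5) contributes a regular 12-gon of circumradius 10 (area = (12/2)·10.000²·sin(360°/12) = 300.00 mm²); the cylinder at (3.5, -4) is not intersected at this z (z outside [4.5, 18]); Subtracting the remaining from the first: starting from the r=11.5 cylinder (396.75 mm²), the 24.5×26 cube at (12, 3.5) misses the remaining region (no effect); the r=10 cylinder at (5, 3.5) partially overlaps it — only the 218.05 mm² overlap (of its 300.00 mm²) is removed, clipping the outline — area = 178.70 mm². At z = 19.2: the cylinder: section is a regular 12-gon, circumradius r=11.5 (area = (12/2)·11.500²·sin(360°/12) = 396.75 mm²); the cube at (12, 3.5) (footprint 24.5×26) is included at this height (area 637.00 mm²); the r=10 cylinder at (5, 3.5) gives a regular 12-gon of circumradius 10 (constant along its height) (area = (12/2)·10.000²·sin(360°/12) = 300.00 mm²); the cylinder at (3.5, -4) does not reach this height (z outside [4.5, 18]); After the difference (first − rest): starting from the r=11.5 cylinder (396.75 mm²), the 24.5×26 cube at (12, 3.5) misses the remaining region (no effect); the r=10 cylinder at (5, 3.5) partially overlaps it — only the 218.05 mm² overlap (of its 300.00 mm²) is removed, clipping the outline — area = 178.70 mm². Checking containment: the cross-section at z = 19.2 is a subset of the cross-section at z = 18.1.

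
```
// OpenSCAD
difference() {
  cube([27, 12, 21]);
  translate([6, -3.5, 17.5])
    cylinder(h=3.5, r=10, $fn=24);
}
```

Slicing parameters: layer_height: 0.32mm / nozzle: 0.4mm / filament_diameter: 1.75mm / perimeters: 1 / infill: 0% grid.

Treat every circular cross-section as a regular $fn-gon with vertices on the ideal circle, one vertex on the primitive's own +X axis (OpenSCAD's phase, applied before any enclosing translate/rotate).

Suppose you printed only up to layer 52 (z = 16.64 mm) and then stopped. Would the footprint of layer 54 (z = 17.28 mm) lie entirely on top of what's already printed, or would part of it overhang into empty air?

entirely on top

Compare the two slices. At z = 16.64: the 27×12 cube contributes its full rectangle (area 324.00 mm²); the cylinder at (6, -3.5) is absent (z outside [17.5, 21]); After the difference (first − rest): none of the subtracted shapes is present at this height, so the 27×12 cube is unchanged — area = 324.00 mm². At z = 17.28: the cube is present — its section is the full 27×12 rectangle (area 324.00 mm²); the cylinder at (6, -3.5) is absent (z outside [17.5, 21]); Taking the first minus the rest: none of the subtracted shapes is present at this height, so the 27×12 cube is unchanged — area = 324.00 mm². Checking containment: the cross-section at z = 17.28 is a subset of the cross-section at z = 16.64.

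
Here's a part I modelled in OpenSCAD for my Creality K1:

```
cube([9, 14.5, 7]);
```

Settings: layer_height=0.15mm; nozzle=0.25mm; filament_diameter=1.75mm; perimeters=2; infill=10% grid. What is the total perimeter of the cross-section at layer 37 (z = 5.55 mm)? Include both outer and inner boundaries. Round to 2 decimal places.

At z = 5.55 mm: the 9×14.5 cube contributes its full rectangle (perimeter 47.00 mm). Overall, the cross-section is a single solid region. Total boundary length (outer) = 47.00 mm.

47.00 mm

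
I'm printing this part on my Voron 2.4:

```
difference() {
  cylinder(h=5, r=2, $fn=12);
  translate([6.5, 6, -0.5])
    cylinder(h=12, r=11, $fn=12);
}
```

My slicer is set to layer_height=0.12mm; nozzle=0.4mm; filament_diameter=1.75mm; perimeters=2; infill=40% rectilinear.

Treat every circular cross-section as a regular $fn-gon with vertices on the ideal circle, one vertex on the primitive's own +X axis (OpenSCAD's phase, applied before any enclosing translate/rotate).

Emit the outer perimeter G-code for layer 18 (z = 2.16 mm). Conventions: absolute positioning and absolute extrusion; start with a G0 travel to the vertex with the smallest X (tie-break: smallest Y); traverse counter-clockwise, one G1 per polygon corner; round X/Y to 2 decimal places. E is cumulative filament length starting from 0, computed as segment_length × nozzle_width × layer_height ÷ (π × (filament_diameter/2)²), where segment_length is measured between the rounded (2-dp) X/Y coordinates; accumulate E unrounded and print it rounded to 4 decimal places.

G0 X-1.81 Y-0.72 Z2.16
G1 X-1.73 Y-1.00 E0.0058
G1 X-1.00 Y-1.73 E0.0264
G1 X-0.72 Y-1.81 E0.0322
G1 X-1.81 Y-0.72 E0.0630

At z = 2.16 mm: the cylinder: section is a regular 12-gon, circumradius r=2; the r=11 cylinder at (6.5, 6) contributes a regular 12-gon of circumradius 11; Subtracting the remaining from the first: starting from the r=2 cylinder, the r=11 cylinder at (6.5, 6) partially overlaps it — only the 11.81 mm² overlap (of its 363.00 mm²) is removed, clipping the outline — 1 connected region. The outline is a single polygon with 4 vertices. Extrusion per mm of travel: 0.4 × 0.12 / (π × 0.875²) = 0.019956. Accumulating E over each segment gives final E = 0.0630.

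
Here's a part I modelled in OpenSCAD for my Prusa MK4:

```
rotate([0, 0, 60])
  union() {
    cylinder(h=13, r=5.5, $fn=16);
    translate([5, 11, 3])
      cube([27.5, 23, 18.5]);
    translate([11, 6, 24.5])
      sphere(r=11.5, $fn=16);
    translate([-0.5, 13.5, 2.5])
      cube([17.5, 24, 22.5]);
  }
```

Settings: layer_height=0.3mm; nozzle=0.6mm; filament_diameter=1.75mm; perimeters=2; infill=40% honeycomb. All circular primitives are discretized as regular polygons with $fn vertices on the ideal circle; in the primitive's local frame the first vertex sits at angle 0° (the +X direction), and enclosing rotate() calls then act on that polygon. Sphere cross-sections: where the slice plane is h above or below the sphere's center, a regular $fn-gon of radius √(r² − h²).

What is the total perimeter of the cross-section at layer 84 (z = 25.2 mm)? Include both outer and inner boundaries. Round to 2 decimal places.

71.66 mm

At z = 25.2 mm: the cylinder is absent (z outside [0, 13]); the cube at (5, 11) does not reach this height (z outside [3, 21.5]); the r=11.5 sphere at (11, 6) slices to a regular 16-gon of circumradius 11.479 (√(r²−h²) with h=0.7 from center) (perimeter = 2·16·11.479·sin(180°/16) = 71.66 mm); the cube at (-0.5, 13.5) is not intersected at this z (z outside [2.5, 25]); Combining (union): only the r=11.5 sphere at (11, 6) is present, so the union is just that shape — boundary = 71.66 mm; (whole slice rotated 60° about Z — lengths, areas and connectivity unchanged). Overall, the cross-section is a single solid region. Total boundary length (outer) = 71.66 mm.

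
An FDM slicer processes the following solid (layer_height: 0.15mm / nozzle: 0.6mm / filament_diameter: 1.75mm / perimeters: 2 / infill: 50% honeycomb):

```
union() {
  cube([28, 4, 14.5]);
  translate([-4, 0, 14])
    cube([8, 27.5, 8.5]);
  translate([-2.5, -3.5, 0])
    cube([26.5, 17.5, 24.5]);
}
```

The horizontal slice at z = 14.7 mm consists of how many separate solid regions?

At z = 14.7 mm: the cube is absent (z outside [0, 14.5]); the cube at (-4, 0) (footprint 8×27.5) is included at this height; the 26.5×17.5 cube at (-2.5, -3.5) contributes its full rectangle; Combining (union): the regions partially overlap (shared area 91.00 mm²), so overlapping operands fuse into one piece — 1 connected region. The result has 1 disconnected region.

1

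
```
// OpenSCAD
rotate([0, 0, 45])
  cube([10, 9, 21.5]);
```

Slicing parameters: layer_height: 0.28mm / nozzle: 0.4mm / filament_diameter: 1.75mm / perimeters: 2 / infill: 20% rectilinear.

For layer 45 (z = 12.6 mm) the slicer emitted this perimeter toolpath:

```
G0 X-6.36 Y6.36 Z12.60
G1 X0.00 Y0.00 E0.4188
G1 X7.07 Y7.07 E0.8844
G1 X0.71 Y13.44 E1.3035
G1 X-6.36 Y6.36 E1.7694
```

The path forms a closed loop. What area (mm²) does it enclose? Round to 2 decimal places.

Apply the shoelace formula to the sequence of (X, Y) vertices; enclosed area = 90.00 mm².

90.00 mm²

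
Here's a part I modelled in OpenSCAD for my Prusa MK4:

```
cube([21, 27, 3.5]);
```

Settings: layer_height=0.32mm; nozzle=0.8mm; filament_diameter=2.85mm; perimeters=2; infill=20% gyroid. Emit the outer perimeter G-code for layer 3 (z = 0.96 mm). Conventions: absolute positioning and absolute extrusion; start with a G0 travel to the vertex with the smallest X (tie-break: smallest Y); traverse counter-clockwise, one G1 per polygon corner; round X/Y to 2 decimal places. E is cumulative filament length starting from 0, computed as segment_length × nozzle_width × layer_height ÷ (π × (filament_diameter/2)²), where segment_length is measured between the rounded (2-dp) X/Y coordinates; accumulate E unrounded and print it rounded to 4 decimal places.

At z = 0.96 mm: the 21×27 cube contributes its full rectangle. The outline is a single polygon with 4 vertices. Extrusion per mm of travel: 0.8 × 0.32 / (π × 1.425²) = 0.040129. Accumulating E over each segment gives final E = 3.8524.

G0 X0.00 Y0.00 Z0.96
G1 X21.00 Y0.00 E0.8427
G1 X21.00 Y27.00 E1.9262
G1 X0.00 Y27.00 E2.7689
G1 X0.00 Y0.00 E3.8524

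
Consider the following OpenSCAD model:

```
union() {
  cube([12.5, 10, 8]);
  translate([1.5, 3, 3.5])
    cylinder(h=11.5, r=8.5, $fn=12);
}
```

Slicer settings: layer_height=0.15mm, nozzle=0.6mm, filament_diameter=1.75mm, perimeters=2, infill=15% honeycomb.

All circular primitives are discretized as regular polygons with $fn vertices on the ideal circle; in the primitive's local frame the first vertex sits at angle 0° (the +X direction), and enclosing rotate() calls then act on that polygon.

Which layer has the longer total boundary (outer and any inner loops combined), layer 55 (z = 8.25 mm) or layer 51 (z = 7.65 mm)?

layer 51 (z = 7.65 mm)

Layer 55 (z = 8.25): the cube is not intersected at this z (z outside [0, 8]); the r=8.5 cylinder at (1.5, 3) gives a regular 12-gon of circumradius 8.5 (constant along its height) (perimeter = 2·12·8.500·sin(180°/12) = 52.80 mm); Merging all regions: only the r=8.5 cylinder at (1.5, 3) is present, so the union is just that shape — boundary = 52.80 mm. So its perimeter = 52.80 mm. Layer 51 (z = 7.65): the cube is present — its section is the full 12.5×10 rectangle (perimeter 45.00 mm); the cylinder at (1.5, 3): section is a regular 12-gon, circumradius r=8.5 (perimeter = 2·12·8.500·sin(180°/12) = 52.80 mm); Combining (union): the regions partially overlap (shared area 89.46 mm²), so the edge portions inside another operand are dropped and the merged outline is re-measured after clipping — boundary = 61.10 mm. So its perimeter = 61.10 mm. Layer 51 is larger (61.10 vs 52.80 mm).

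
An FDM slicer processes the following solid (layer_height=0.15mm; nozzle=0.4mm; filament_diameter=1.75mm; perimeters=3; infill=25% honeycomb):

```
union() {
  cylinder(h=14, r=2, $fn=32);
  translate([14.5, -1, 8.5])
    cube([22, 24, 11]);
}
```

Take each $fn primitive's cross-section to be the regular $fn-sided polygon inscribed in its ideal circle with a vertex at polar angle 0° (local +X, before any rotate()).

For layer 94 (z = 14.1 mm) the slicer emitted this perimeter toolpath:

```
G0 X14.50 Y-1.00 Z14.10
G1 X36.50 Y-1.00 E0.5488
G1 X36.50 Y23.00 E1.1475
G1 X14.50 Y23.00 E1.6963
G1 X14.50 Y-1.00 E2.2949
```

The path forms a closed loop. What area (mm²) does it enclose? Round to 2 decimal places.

Apply the shoelace formula to the sequence of (X, Y) vertices; enclosed area = 528.00 mm².

528.00 mm²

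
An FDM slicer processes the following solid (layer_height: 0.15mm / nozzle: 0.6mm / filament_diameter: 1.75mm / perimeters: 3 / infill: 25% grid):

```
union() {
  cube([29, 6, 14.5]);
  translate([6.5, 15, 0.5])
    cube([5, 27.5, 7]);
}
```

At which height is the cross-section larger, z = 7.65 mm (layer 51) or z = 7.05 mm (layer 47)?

Layer 51 (z = 7.65): the 29×6 cube contributes its full rectangle (area 174.00 mm²); the cube at (6.5, 15) is not intersected at this z (z outside [0.5, 7.5]); Combining (union): only the 29×6 cube is present, so the union is just that shape — area = 174.00 mm². So its area = 174.00 mm². Layer 47 (z = 7.05): the cube is present — its section is the full 29×6 rectangle (area 174.00 mm²); the cube at (6.5, 15) (footprint 5×27.5) is included at this height (area 137.50 mm²); Combining (union): the 2 present regions are separate (no shared area or edge), so areas and boundary lengths simply add and each stays a separate island — area = 311.50 mm². So its area = 311.50 mm². Layer 47 is larger (311.50 vs 174.00 mm²).

layer 47 (z = 7.05 mm)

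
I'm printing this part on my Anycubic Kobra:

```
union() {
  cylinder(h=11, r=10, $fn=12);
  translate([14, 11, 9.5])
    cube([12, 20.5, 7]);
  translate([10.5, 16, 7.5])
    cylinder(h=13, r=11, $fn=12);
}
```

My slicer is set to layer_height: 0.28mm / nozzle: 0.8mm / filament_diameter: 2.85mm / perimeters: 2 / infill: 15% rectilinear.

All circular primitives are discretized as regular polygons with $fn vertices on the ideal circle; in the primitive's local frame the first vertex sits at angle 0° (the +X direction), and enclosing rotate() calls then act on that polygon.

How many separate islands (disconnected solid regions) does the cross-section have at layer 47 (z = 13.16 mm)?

1

At z = 13.16 mm: the cylinder does not reach this height (z outside [0, 11]); the 12×20.5 cube at (14, 11) contributes its full rectangle; the r=11 cylinder at (10.5, 16) contributes a regular 12-gon of circumradius 11; Taking the union: the regions partially overlap (shared area 88.04 mm²), so overlapping operands fuse into one piece — 1 connected region. Overall, the cross-section is a single solid region. Island count = 1.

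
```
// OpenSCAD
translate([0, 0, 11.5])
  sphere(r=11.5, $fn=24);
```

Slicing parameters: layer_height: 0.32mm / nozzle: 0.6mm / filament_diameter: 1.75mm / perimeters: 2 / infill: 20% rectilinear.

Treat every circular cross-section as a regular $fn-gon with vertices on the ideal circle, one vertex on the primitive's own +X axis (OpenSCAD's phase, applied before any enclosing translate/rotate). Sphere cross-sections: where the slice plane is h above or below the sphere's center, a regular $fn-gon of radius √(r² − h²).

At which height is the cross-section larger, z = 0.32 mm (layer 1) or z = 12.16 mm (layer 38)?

Layer 1 (z = 0.32): the r=11.5 sphere contributes a regular 24-gon of circumradius √(11.5²−11.18²) = 2.694 (area = (24/2)·2.694²·sin(360°/24) = 22.54 mm²). So its area = 22.54 mm². Layer 38 (z = 12.16): the sphere: section is a regular 24-gon, circumradius = √(r²−h²) = √(11.5²−0.66²) = 11.481 (area = (24/2)·11.481²·sin(360°/24) = 409.39 mm²). So its area = 409.39 mm². Layer 38 is larger (409.39 vs 22.54 mm²).

layer 38 (z = 12.16 mm)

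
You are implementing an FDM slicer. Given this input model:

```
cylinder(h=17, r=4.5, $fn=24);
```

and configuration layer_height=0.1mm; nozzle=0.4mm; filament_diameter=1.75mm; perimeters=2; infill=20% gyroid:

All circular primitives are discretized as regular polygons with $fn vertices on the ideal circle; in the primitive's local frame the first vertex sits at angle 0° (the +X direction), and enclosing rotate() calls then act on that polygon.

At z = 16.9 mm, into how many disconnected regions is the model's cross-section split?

1

At z = 16.9 mm: the r=4.5 cylinder gives a regular 24-gon of circumradius 4.5 (constant along its height). The result has 1 disconnected region.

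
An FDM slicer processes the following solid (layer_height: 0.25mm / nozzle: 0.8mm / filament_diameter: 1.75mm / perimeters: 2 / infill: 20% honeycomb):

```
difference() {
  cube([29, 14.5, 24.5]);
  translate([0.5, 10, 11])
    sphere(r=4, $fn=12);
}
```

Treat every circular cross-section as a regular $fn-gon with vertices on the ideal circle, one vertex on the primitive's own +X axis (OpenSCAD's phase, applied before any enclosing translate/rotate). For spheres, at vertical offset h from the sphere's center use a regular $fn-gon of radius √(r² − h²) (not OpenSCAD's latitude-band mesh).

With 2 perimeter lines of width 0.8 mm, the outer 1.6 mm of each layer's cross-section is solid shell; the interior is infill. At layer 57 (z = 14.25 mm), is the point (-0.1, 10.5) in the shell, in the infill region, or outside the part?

At z = 14.25 mm: the cube (footprint 29×14.5) is included at this height; the r=4 sphere at (0.5, 10) contributes a regular 12-gon of circumradius √(4²−3.25²) = 2.332; Taking the first minus the rest: starting from the 29×14.5 cube, the r=4 sphere at (0.5, 10) partially overlaps it — only the 10.42 mm² overlap (of its 16.31 mm²) is removed, clipping the outline — 1 connected region. Overall, the cross-section is a single solid region. The nearest boundary edge runs (0.50, 12.33)→(0.00, 12.20); distance from the point to it = 1.70 mm. The point is not inside any of the regions above, so it lies outside the cross-section (1.70 mm from the nearest boundary).

outside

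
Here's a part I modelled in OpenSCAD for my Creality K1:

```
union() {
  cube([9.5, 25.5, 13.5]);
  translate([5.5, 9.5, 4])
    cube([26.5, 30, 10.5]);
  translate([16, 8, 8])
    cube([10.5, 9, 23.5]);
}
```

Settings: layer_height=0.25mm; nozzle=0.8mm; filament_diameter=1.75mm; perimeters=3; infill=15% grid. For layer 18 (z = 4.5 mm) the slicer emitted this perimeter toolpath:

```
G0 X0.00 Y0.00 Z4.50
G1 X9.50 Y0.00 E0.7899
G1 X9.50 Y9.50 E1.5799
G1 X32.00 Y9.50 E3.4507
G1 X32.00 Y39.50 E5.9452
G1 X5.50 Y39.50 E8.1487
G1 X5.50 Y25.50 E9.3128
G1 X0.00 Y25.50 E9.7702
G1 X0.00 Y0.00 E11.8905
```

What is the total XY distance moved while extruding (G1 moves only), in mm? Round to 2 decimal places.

143.00 mm

Sum the Euclidean lengths of each G1 segment: total = 143.00 mm.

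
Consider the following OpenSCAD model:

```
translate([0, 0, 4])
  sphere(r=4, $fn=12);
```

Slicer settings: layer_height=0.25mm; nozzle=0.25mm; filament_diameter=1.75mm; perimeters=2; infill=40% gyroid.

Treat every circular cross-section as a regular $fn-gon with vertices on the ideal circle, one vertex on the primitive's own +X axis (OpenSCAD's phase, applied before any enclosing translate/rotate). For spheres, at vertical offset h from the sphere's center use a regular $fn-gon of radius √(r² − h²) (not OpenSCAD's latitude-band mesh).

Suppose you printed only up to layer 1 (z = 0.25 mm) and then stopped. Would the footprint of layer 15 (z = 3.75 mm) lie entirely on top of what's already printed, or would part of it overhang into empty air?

part overhangs

Compare the two slices. At z = 0.25: the r=4 sphere contributes a regular 12-gon of circumradius √(4²−3.75²) = 1.392 (area = (12/2)·1.392²·sin(360°/12) = 5.81 mm²). At z = 3.75: the sphere: section is a regular 12-gon, circumradius = √(r²−h²) = √(4²−0.25²) = 3.992 (area = (12/2)·3.992²·sin(360°/12) = 47.81 mm²). Checking containment: at z = 3.75 the cross-section extends beyond the z = 0.25 cross-section by about 42.00 mm².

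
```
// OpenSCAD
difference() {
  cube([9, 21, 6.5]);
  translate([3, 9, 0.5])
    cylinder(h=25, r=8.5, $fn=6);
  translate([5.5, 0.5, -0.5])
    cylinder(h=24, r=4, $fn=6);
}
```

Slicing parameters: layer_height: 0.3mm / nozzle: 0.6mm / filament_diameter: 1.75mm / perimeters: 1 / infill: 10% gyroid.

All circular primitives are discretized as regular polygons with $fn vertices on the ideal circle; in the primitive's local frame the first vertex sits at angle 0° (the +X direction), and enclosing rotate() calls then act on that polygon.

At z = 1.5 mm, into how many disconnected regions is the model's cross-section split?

3

At z = 1.5 mm: the 9×21 cube contributes its full rectangle; the cylinder at (3, 9): section is a regular 6-gon, circumradius r=8.5; the r=4 cylinder at (5.5, 0.5) gives a regular 6-gon of circumradius 4 (constant along its height); Taking the first minus the rest: starting from the 9×21 cube, the r=8.5 cylinder at (3, 9) partially overlaps it — only the 127.20 mm² overlap (of its 187.71 mm²) is removed, clipping the outline; the r=4 cylinder at (5.5, 0.5) partially overlaps it — only the 12.92 mm² overlap (of its 41.57 mm²) is removed, clipping the outline — 3 connected regions. The result has 3 disconnected regions.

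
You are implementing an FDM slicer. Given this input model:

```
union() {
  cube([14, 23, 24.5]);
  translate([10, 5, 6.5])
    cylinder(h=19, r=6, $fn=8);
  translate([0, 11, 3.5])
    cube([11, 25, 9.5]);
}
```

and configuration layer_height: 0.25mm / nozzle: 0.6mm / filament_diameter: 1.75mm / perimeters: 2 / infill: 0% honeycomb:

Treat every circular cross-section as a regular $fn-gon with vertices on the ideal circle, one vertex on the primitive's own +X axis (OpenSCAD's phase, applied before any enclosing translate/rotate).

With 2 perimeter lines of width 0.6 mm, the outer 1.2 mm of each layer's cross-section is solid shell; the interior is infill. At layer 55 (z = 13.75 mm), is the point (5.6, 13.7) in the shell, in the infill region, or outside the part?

At z = 13.75 mm: the 14×23 cube contributes its full rectangle; the r=6 cylinder at (10, 5) gives a regular 8-gon of circumradius 6 (constant along its height); the cube at (0, 11) is not intersected at this z (z outside [3.5, 13]); Taking the union: the regions partially overlap (shared area 89.87 mm²), so overlapping operands fuse into one piece — 1 connected region. Overall, the cross-section is a single solid region. The nearest boundary edge runs (0.00, 0.00)→(0.00, 23.00); distance from the point to it = 5.60 mm. The point is inside the cross-section and 5.60 mm from the nearest boundary — more than the 1.2 mm shell width (2 × 0.6), so it's in the infill interior.

infill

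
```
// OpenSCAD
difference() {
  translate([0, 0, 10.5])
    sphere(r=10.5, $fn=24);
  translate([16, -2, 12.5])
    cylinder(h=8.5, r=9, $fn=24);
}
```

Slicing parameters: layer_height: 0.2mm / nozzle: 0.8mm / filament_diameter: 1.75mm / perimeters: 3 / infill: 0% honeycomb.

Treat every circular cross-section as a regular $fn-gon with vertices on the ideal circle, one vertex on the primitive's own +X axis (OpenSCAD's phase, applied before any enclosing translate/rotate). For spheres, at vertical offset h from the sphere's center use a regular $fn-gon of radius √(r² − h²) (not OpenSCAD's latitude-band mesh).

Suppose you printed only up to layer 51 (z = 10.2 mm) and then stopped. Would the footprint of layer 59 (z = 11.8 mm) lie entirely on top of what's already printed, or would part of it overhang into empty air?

Compare the two slices. At z = 10.2: the r=10.5 sphere contributes a regular 24-gon of circumradius √(10.5²−0.3²) = 10.496 (area = (24/2)·10.496²·sin(360°/24) = 342.14 mm²); the cylinder at (16, -2) does not reach this height (z outside [12.5, 21]); Subtracting the remaining from the first: none of the subtracted shapes is present at this height, so the r=10.5 sphere is unchanged — area = 342.14 mm². At z = 11.8: the r=10.5 sphere slices to a regular 24-gon of circumradius 10.419 (√(r²−h²) with h=1.3 from center) (area = (24/2)·10.419²·sin(360°/24) = 337.17 mm²); the cylinder at (16, -2) does not reach this height (z outside [12.5, 21]); Taking the first minus the rest: none of the subtracted shapes is present at this height, so the r=10.5 sphere is unchanged — area = 337.17 mm². Checking containment: the cross-section at z = 11.8 is a subset of the cross-section at z = 10.2.

entirely on top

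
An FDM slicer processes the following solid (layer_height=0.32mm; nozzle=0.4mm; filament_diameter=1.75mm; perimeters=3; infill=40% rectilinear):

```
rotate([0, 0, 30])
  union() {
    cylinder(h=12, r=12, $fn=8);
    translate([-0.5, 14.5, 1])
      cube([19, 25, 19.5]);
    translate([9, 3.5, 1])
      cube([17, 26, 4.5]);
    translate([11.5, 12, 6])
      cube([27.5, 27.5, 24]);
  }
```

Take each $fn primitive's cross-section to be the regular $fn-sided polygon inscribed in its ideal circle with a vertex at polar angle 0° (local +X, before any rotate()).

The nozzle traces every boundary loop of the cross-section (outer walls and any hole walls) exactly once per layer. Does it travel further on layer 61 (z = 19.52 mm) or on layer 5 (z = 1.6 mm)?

Layer 61 (z = 19.52): the cylinder is not intersected at this z (z outside [0, 12]); the cube at (-0.5, 14.5) (footprint 19×25) is included at this height (perimeter 88.00 mm); the cube at (9, 3.5) does not reach this height (z outside [1, 5.5]); the 27.5×27.5 cube at (11.5, 12) contributes its full rectangle (perimeter 110.00 mm); Taking the union: the regions partially overlap (shared area 175.00 mm²), so the edge portions inside another operand are dropped and the merged outline is re-measured after clipping — boundary = 134.00 mm; (whole slice rotated 30° about Z — lengths, areas and connectivity unchanged). So its perimeter = 134.00 mm. Layer 5 (z = 1.6): the cylinder: section is a regular 8-gon, circumradius r=12 (perimeter = 2·8·12.000·sin(180°/8) = 73.48 mm); the cube at (-0.5, 14.5) (footprint 19×25) is included at this height (perimeter 88.00 mm); the cube at (9, 3.5) is present — its section is the full 17×26 rectangle (perimeter 86.00 mm); the cube at (11.5, 12) is absent (z outside [6, 30]); Merging all regions: the regions partially overlap (shared area 145.40 mm²), so the edge portions inside another operand are dropped and the merged outline is re-measured after clipping — boundary = 189.13 mm; (rotated 30° about Z; rotation is an isometry so areas/perimeters/island counts are preserved). So its perimeter = 189.13 mm. Layer 5 is larger (189.13 vs 134.00 mm).

layer 5 (z = 1.6 mm)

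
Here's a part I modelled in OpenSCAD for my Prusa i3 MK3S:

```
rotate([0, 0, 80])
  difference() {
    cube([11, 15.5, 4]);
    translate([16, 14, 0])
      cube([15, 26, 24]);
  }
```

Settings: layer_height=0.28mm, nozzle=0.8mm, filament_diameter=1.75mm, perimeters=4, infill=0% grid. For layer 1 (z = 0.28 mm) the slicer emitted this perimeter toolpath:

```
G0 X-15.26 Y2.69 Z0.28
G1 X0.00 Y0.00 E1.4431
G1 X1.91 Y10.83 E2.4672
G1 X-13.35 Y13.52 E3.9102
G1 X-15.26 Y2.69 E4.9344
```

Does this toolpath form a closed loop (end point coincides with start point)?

yes

Start point (G0): (-15.26, 2.69). End point (last G1): the path returns to the start — closed.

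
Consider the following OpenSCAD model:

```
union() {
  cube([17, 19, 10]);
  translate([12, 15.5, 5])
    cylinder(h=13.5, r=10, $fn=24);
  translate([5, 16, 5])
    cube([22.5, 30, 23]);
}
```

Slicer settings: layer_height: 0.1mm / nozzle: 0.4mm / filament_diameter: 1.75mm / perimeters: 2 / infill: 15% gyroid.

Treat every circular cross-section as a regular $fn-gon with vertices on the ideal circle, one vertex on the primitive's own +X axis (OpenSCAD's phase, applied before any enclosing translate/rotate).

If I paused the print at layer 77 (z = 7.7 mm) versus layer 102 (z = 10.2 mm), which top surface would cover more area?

Layer 77 (z = 7.7): the 17×19 cube contributes its full rectangle (area 323.00 mm²); the r=10 cylinder at (12, 15.5) contributes a regular 24-gon of circumradius 10 (area = (24/2)·10.000²·sin(360°/24) = 310.58 mm²); the 22.5×30 cube at (5, 16) contributes its full rectangle (area 675.00 mm²); Combining (union): the regions partially overlap — summed areas 1308.58 mm² minus the doubly-counted overlap 309.23 mm² gives 999.35 mm² — area = 999.35 mm². So its area = 999.35 mm². Layer 102 (z = 10.2): the cube does not reach this height (z outside [0, 10]); the r=10 cylinder at (12, 15.5) gives a regular 24-gon of circumradius 10 (constant along its height) (area = (24/2)·10.000²·sin(360°/24) = 310.58 mm²); the 22.5×30 cube at (5, 16) contributes its full rectangle (area 675.00 mm²); Merging all regions: the regions partially overlap — summed areas 985.58 mm² minus the doubly-counted overlap 132.48 mm² gives 853.10 mm² — area = 853.10 mm². So its area = 853.10 mm². Layer 77 is larger (999.35 vs 853.10 mm²).

layer 77 (z = 7.7 mm)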